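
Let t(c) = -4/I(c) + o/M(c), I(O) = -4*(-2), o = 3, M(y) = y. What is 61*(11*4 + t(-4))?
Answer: 10431/4 ≈ 2607.8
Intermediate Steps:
I(O) = 8
t(c) = -½ + 3/c (t(c) = -4/8 + 3/c = -4*⅛ + 3/c = -½ + 3/c)
61*(11*4 + t(-4)) = 61*(11*4 + (½)*(6 - 1*(-4))/(-4)) = 61*(44 + (½)*(-¼)*(6 + 4)) = 61*(44 + (½)*(-¼)*10) = 61*(44 - 5/4) = 61*(171/4) = 10431/4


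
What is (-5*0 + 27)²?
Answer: 729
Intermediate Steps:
(-5*0 + 27)² = (0 + 27)² = 27² = 729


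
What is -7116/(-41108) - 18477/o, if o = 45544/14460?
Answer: -686425330641/117013922 ≈ -5866.2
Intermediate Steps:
o = 11386/3615 (o = 45544*(1/14460) = 11386/3615 ≈ 3.1497)
-7116/(-41108) - 18477/o = -7116/(-41108) - 18477/11386/3615 = -7116*(-1/41108) - 18477*3615/11386 = 1779/10277 - 66794355/11386 = -686425330641/117013922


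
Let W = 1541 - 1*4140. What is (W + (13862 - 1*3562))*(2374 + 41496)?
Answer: 337842870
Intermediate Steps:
W = -2599 (W = 1541 - 4140 = -2599)
(W + (13862 - 1*3562))*(2374 + 41496) = (-2599 + (13862 - 1*3562))*(2374 + 41496) = (-2599 + (13862 - 3562))*43870 = (-2599 + 10300)*43870 = 7701*43870 = 337842870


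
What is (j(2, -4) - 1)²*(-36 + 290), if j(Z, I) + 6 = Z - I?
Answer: 254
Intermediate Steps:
j(Z, I) = -6 + Z - I (j(Z, I) = -6 + (Z - I) = -6 + Z - I)
(j(2, -4) - 1)²*(-36 + 290) = ((-6 + 2 - 1*(-4)) - 1)²*(-36 + 290) = ((-6 + 2 + 4) - 1)²*254 = (0 - 1)²*254 = (-1)²*254 = 1*254 = 254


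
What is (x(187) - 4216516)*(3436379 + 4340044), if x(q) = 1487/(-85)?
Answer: -2787111583733781/85 ≈ -3.2790e+13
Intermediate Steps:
x(q) = -1487/85 (x(q) = 1487*(-1/85) = -1487/85)
(x(187) - 4216516)*(3436379 + 4340044) = (-1487/85 - 4216516)*(3436379 + 4340044) = -358405347/85*7776423 = -2787111583733781/85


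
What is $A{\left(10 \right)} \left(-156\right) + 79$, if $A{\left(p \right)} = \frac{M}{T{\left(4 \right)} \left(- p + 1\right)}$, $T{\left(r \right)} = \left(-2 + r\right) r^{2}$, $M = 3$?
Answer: $\frac{645}{8} \approx 80.625$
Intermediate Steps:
$T{\left(r \right)} = r^{2} \left(-2 + r\right)$
$A{\left(p \right)} = \frac{3}{32 - 32 p}$ ($A{\left(p \right)} = \frac{3}{4^{2} \left(-2 + 4\right) \left(- p + 1\right)} = \frac{3}{16 \cdot 2 \left(1 - p\right)} = \frac{3}{32 \left(1 - p\right)} = \frac{3}{32 - 32 p}$)
$A{\left(10 \right)} \left(-156\right) + 79 = - \frac{3}{-32 + 32 \cdot 10} \left(-156\right) + 79 = - \frac{3}{-32 + 320} \left(-156\right) + 79 = - \frac{3}{288} \left(-156\right) + 79 = \left(-3\right) \frac{1}{288} \left(-156\right) + 79 = \left(- \frac{1}{96}\right) \left(-156\right) + 79 = \frac{13}{8} + 79 = \frac{645}{8}$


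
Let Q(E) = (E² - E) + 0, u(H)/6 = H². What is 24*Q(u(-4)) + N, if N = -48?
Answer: 218832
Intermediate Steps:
u(H) = 6*H²
Q(E) = E² - E
24*Q(u(-4)) + N = 24*((6*(-4)²)*(-1 + 6*(-4)²)) - 48 = 24*((6*16)*(-1 + 6*16)) - 48 = 24*(96*(-1 + 96)) - 48 = 24*(96*95) - 48 = 24*9120 - 48 = 218880 - 48 = 218832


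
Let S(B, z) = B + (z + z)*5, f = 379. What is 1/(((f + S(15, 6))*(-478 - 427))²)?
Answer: 1/168814156900 ≈ 5.9237e-12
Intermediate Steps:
S(B, z) = B + 10*z (S(B, z) = B + (2*z)*5 = B + 10*z)
1/(((f + S(15, 6))*(-478 - 427))²) = 1/(((379 + (15 + 10*6))*(-478 - 427))²) = 1/(((379 + (15 + 60))*(-905))²) = 1/(((379 + 75)*(-905))²) = 1/((454*(-905))²) = 1/((-410870)²) = 1/168814156900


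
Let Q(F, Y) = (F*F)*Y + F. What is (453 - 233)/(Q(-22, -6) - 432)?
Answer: -110/1679 ≈ -0.065515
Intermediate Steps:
Q(F, Y) = F + Y*F**2 (Q(F, Y) = F**2*Y + F = Y*F**2 + F = F + Y*F**2)
(453 - 233)/(Q(-22, -6) - 432) = (453 - 233)/(-22*(1 - 22*(-6)) - 432) = 220/(-22*(1 + 132) - 432) = 220/(-22*133 - 432) = 220/(-2926 - 432) = 220/(-3358) = 220*(-1/3358) = -110/1679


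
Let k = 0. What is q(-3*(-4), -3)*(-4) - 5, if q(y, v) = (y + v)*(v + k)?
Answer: 103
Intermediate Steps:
q(y, v) = v*(v + y) (q(y, v) = (y + v)*(v + 0) = (v + y)*v = v*(v + y))
q(-3*(-4), -3)*(-4) - 5 = -3*(-3 - 3*(-4))*(-4) - 5 = -3*(-3 + 12)*(-4) - 5 = -3*9*(-4) - 5 = -27*(-4) - 5 = 108 - 5 = 103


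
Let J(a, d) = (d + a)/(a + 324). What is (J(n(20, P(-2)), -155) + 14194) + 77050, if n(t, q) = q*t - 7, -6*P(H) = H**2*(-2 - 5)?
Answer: 112321158/1231 ≈ 91244.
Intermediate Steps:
P(H) = 7*H**2/6 (P(H) = -H**2*(-2 - 5)/6 = -H**2*(-7)/6 = -(-7)*H**2/6 = 7*H**2/6)
n(t, q) = -7 + q*t
J(a, d) = (a + d)/(324 + a)
(J(n(20, P(-2)), -155) + 14194) + 77050 = (((-7 + ((7/6)*(-2)**2)*20) - 155)/(324 + (-7 + ((7/6)*(-2)**2)*20)) + 14194) + 77050 = (((-7 + ((7/6)*4)*20) - 155)/(324 + (-7 + ((7/6)*4)*20)) + 14194) + 77050 = (((-7 + (14/3)*20) - 155)/(324 + (-7 + (14/3)*20)) + 14194) + 77050 = (((-7 + 280/3) - 155)/(324 + (-7 + 280/3)) + 14194) + 77050 = ((259/3 - 155)/(324 + 259/3) + 14194) + 77050 = (-206/3/(1231/3) + 14194) + 77050 = ((3/1231)*(-206/3) + 14194) + 77050 = (-206/1231 + 14194) + 77050 = 17472608/1231 + 77050 = 112321158/1231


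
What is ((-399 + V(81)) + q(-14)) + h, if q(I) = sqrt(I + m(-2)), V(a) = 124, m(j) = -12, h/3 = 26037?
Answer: 77836 + I*sqrt(26) ≈ 77836.0 + 5.099*I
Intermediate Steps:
h = 78111 (h = 3*26037 = 78111)
q(I) = sqrt(-12 + I) (q(I) = sqrt(I - 12) = sqrt(-12 + I))
((-399 + V(81)) + q(-14)) + h = ((-399 + 124) + sqrt(-12 - 14)) + 78111 = (-275 + sqrt(-26)) + 78111 = (-275 + I*sqrt(26)) + 78111 = 77836 + I*sqrt(26)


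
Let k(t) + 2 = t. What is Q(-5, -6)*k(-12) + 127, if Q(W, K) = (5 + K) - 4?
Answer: 197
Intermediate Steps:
Q(W, K) = 1 + K
k(t) = -2 + t
Q(-5, -6)*k(-12) + 127 = (1 - 6)*(-2 - 12) + 127 = -5*(-14) + 127 = 70 + 127 = 197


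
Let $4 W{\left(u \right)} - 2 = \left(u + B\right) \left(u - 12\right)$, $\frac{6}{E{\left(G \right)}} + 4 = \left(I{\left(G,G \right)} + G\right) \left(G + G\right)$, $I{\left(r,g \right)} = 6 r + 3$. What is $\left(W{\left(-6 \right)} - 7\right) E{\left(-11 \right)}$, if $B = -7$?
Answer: $\frac{39}{203} \approx 0.19212$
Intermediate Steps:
$I{\left(r,g \right)} = 3 + 6 r$
$E{\left(G \right)} = \frac{6}{-4 + 2 G \left(3 + 7 G\right)}$ ($E{\left(G \right)} = \frac{6}{-4 + \left(\left(3 + 6 G\right) + G\right) \left(G + G\right)} = \frac{6}{-4 + \left(3 + 7 G\right) 2 G} = \frac{6}{-4 + 2 G \left(3 + 7 G\right)}$)
$W{\left(u \right)} = \frac{1}{2} + \frac{\left(-12 + u\right) \left(-7 + u\right)}{4}$ ($W{\left(u \right)} = \frac{1}{2} + \frac{\left(u - 7\right) \left(u - 12\right)}{4} = \frac{1}{2} + \frac{\left(-7 + u\right) \left(-12 + u\right)}{4} = \frac{1}{2} + \frac{\left(-12 + u\right) \left(-7 + u\right)}{4}$)
$\left(W{\left(-6 \right)} - 7\right) E{\left(-11 \right)} = \left(\left(\frac{43}{2} - - \frac{57}{2} + \frac{\left(-6\right)^{2}}{4}\right) - 7\right) \frac{3}{-2 + 3 \left(-11\right) + 7 \left(-11\right)^{2}} = \left(\left(\frac{43}{2} + \frac{57}{2} + \frac{1}{4} \cdot 36\right) - 7\right) \frac{3}{-2 - 33 + 7 \cdot 121} = \left(\left(\frac{43}{2} + \frac{57}{2} + 9\right) - 7\right) \frac{3}{-2 - 33 + 847} = \left(59 - 7\right) \frac{3}{812} = 52 \cdot 3 \cdot \frac{1}{812} = 52 \cdot \frac{3}{812} = \frac{39}{203}$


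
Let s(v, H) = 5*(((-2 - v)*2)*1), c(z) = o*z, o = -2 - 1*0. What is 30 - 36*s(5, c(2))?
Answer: 2550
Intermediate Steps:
o = -2 (o = -2 + 0 = -2)
c(z) = -2*z
s(v, H) = -20 - 10*v (s(v, H) = 5*((-4 - 2*v)*1) = 5*(-4 - 2*v) = -20 - 10*v)
30 - 36*s(5, c(2)) = 30 - 36*(-20 - 10*5) = 30 - 36*(-20 - 50) = 30 - 36*(-70) = 30 + 2520 = 2550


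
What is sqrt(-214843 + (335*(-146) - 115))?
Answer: 2*I*sqrt(65967) ≈ 513.68*I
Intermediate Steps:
sqrt(-214843 + (335*(-146) - 115)) = sqrt(-214843 + (-48910 - 115)) = sqrt(-214843 - 49025) = sqrt(-263868) = 2*I*sqrt(65967)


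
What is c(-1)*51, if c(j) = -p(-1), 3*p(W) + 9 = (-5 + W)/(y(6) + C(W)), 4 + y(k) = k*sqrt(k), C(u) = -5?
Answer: 799/5 + 68*sqrt(6)/15 ≈ 170.90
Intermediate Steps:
y(k) = -4 + k**(3/2) (y(k) = -4 + k*sqrt(k) = -4 + k**(3/2))
p(W) = -3 + (-5 + W)/(3*(-9 + 6*sqrt(6))) (p(W) = -3 + ((-5 + W)/((-4 + 6**(3/2)) - 5))/3 = -3 + ((-5 + W)/((-4 + 6*sqrt(6)) - 5))/3 = -3 + ((-5 + W)/(-9 + 6*sqrt(6)))/3 = -3 + (-5 + W)/(3*(-9 + 6*sqrt(6))))
c(j) = 47/15 + 4*sqrt(6)/45 (c(j) = -(-28/9 - 2*sqrt(6)/27 + (1/45)*(-1) + (2/135)*(-1)*sqrt(6)) = -(-28/9 - 2*sqrt(6)/27 - 1/45 - 2*sqrt(6)/135) = -(-47/15 - 4*sqrt(6)/45) = 47/15 + 4*sqrt(6)/45)
c(-1)*51 = (47/15 + 4*sqrt(6)/45)*51 = 799/5 + 68*sqrt(6)/15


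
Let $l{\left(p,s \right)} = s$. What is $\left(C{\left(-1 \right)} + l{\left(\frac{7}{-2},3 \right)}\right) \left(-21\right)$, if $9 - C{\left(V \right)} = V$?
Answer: $-273$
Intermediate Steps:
$C{\left(V \right)} = 9 - V$
$\left(C{\left(-1 \right)} + l{\left(\frac{7}{-2},3 \right)}\right) \left(-21\right) = \left(\left(9 - -1\right) + 3\right) \left(-21\right) = \left(\left(9 + 1\right) + 3\right) \left(-21\right) = \left(10 + 3\right) \left(-21\right) = 13 \left(-21\right) = -273$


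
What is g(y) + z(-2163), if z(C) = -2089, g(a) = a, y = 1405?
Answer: -684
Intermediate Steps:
g(y) + z(-2163) = 1405 - 2089 = -684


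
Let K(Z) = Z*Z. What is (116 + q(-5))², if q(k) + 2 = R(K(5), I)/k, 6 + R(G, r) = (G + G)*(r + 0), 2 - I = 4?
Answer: 456976/25 ≈ 18279.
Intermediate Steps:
K(Z) = Z²
I = -2 (I = 2 - 1*4 = 2 - 4 = -2)
R(G, r) = -6 + 2*G*r (R(G, r) = -6 + (G + G)*(r + 0) = -6 + (2*G)*r = -6 + 2*G*r)
q(k) = -2 - 106/k (q(k) = -2 + (-6 + 2*5²*(-2))/k = -2 + (-6 + 2*25*(-2))/k = -2 + (-6 - 100)/k = -2 - 106/k)
(116 + q(-5))² = (116 + (-2 - 106/(-5)))² = (116 + (-2 - 106*(-⅕)))² = (116 + (-2 + 106/5))² = (116 + 96/5)² = (676/5)² = 456976/25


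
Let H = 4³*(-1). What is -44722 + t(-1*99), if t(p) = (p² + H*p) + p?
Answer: -28684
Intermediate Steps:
H = -64 (H = 64*(-1) = -64)
t(p) = p² - 63*p (t(p) = (p² - 64*p) + p = p² - 63*p)
-44722 + t(-1*99) = -44722 + (-1*99)*(-63 - 1*99) = -44722 - 99*(-63 - 99) = -44722 - 99*(-162) = -44722 + 16038 = -28684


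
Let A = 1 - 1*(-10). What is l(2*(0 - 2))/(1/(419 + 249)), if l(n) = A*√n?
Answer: 14696*I ≈ 14696.0*I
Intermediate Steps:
A = 11 (A = 1 + 10 = 11)
l(n) = 11*√n
l(2*(0 - 2))/(1/(419 + 249)) = (11*√(2*(0 - 2)))/(1/(419 + 249)) = (11*√(2*(-2)))/(1/668) = (11*√(-4))/(1/668) = (11*(2*I))*668 = (22*I)*668 = 14696*I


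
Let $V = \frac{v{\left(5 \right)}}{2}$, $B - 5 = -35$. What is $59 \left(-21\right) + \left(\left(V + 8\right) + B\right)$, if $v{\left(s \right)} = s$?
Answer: $- \frac{2517}{2} \approx -1258.5$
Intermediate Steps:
$B = -30$ ($B = 5 - 35 = -30$)
$V = \frac{5}{2} \approx 2.5$
$59 \left(-21\right) + \left(\left(V + 8\right) + B\right) = 59 \left(-21\right) + \left(\left(\frac{5}{2} + 8\right) - 30\right) = -1239 + \left(\frac{21}{2} - 30\right) = -1239 - \frac{39}{2} = - \frac{2517}{2}$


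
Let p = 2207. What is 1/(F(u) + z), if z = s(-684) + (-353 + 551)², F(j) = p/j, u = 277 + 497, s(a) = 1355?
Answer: 774/31394873 ≈ 2.4654e-5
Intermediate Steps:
u = 774
F(j) = 2207/j
z = 40559 (z = 1355 + (-353 + 551)² = 1355 + 198² = 1355 + 39204 = 40559)
1/(F(u) + z) = 1/(2207/774 + 40559) = 1/(31394873/774) = 774/31394873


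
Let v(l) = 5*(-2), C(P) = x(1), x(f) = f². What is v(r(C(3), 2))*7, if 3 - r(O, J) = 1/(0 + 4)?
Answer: -70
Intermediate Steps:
C(P) = 1 (C(P) = 1² = 1)
r(O, J) = 11/4 (r(O, J) = 3 - 1/(0 + 4) = 3 - 1/4 = 3 - 1*¼ = 3 - ¼ = 11/4)
v(l) = -10
v(r(C(3), 2))*7 = -10*7 = -70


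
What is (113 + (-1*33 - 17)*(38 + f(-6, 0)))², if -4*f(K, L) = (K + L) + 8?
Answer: 3104644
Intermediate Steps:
f(K, L) = -2 - K/4 - L/4 (f(K, L) = -((K + L) + 8)/4 = -(8 + K + L)/4 = -2 - K/4 - L/4)
(113 + (-1*33 - 17)*(38 + f(-6, 0)))² = (113 + (-1*33 - 17)*(38 + (-2 - ¼*(-6) - ¼*0)))² = (113 + (-33 - 17)*(38 + (-2 + 3/2 + 0)))² = (113 - 50*(38 - ½))² = (113 - 50*75/2)² = (113 - 1875)² = (-1762)² = 3104644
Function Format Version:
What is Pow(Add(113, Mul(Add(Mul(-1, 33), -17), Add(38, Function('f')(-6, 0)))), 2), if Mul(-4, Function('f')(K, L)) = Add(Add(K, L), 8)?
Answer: 3104644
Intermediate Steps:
Function('f')(K, L) = Add(-2, Mul(Rational(-1, 4), K), Mul(Rational(-1, 4), L)) (Function('f')(K, L) = Mul(Rational(-1, 4), Add(Add(K, L), 8)) = Mul(Rational(-1, 4), Add(8, K, L)) = Add(-2, Mul(Rational(-1, 4), K), Mul(Rational(-1, 4), L)))
Pow(Add(113, Mul(Add(Mul(-1, 33), -17), Add(38, Function('f')(-6, 0)))), 2) = Pow(Add(113, Mul(Add(Mul(-1, 33), -17), Add(38, Add(-2, Mul(Rational(-1, 4), -6), Mul(Rational(-1, 4), 0))))), 2) = Pow(Add(113, Mul(Add(-33, -17), Add(38, Add(-2, Rational(3, 2), 0)))), 2) = Pow(Add(113, Mul(-50, Add(38, Rational(-1, 2)))), 2) = Pow(Add(113, Mul(-50, Rational(75, 2))), 2) = Pow(Add(113, -1875), 2) = Pow(-1762, 2) = 3104644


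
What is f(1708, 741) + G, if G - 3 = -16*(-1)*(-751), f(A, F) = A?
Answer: -10305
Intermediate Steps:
G = -12013 (G = 3 - 16*(-1)*(-751) = 3 + 16*(-751) = 3 - 12016 = -12013)
f(1708, 741) + G = 1708 - 12013 = -10305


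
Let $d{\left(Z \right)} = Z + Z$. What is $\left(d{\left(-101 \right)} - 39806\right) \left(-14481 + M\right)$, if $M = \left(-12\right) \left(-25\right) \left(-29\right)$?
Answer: $927425448$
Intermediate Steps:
$d{\left(Z \right)} = 2 Z$
$M = -8700$ ($M = 300 \left(-29\right) = -8700$)
$\left(d{\left(-101 \right)} - 39806\right) \left(-14481 + M\right) = \left(2 \left(-101\right) - 39806\right) \left(-14481 - 8700\right) = \left(-202 - 39806\right) \left(-23181\right) = \left(-40008\right) \left(-23181\right) = 927425448$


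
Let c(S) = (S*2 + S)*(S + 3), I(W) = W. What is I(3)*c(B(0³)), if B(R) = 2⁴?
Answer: 2736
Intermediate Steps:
B(R) = 16
c(S) = 3*S*(3 + S) (c(S) = (2*S + S)*(3 + S) = (3*S)*(3 + S) = 3*S*(3 + S))
I(3)*c(B(0³)) = 3*(3*16*(3 + 16)) = 3*(3*16*19) = 3*912 = 2736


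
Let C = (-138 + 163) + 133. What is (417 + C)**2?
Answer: 330625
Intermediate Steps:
C = 158 (C = 25 + 133 = 158)
(417 + C)**2 = (417 + 158)**2 = 575**2 = 330625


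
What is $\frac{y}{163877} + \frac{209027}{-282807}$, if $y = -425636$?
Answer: $- \frac{22089651133}{6620794677} \approx -3.3364$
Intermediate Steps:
$\frac{y}{163877} + \frac{209027}{-282807} = - \frac{425636}{163877} + \frac{209027}{-282807} = \left(-425636\right) \frac{1}{163877} + 209027 \left(- \frac{1}{282807}\right) = - \frac{425636}{163877} - \frac{29861}{40401} = - \frac{22089651133}{6620794677}$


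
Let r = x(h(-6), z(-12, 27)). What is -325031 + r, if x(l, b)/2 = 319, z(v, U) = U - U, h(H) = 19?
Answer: -324393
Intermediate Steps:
z(v, U) = 0
x(l, b) = 638 (x(l, b) = 2*319 = 638)
r = 638
-325031 + r = -325031 + 638 = -324393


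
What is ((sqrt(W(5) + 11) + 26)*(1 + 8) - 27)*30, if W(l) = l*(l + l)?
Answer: 6210 + 270*sqrt(61) ≈ 8318.8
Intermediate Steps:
W(l) = 2*l**2 (W(l) = l*(2*l) = 2*l**2)
((sqrt(W(5) + 11) + 26)*(1 + 8) - 27)*30 = ((sqrt(2*5**2 + 11) + 26)*(1 + 8) - 27)*30 = ((sqrt(2*25 + 11) + 26)*9 - 27)*30 = ((sqrt(50 + 11) + 26)*9 - 27)*30 = ((sqrt(61) + 26)*9 - 27)*30 = ((26 + sqrt(61))*9 - 27)*30 = ((234 + 9*sqrt(61)) - 27)*30 = (207 + 9*sqrt(61))*30 = 6210 + 270*sqrt(61)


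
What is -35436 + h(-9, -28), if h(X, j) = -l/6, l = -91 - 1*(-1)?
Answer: -35421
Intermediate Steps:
l = -90 (l = -91 + 1 = -90)
h(X, j) = 15 (h(X, j) = -(-90)/6 = -1*(-15) = 15)
-35436 + h(-9, -28) = -35436 + 15 = -35421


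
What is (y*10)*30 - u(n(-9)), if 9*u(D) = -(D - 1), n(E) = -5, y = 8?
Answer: 7198/3 ≈ 2399.3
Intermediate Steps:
u(D) = ⅑ - D/9 (u(D) = (-(D - 1))/9 = (-(-1 + D))/9 = (1 - D)/9 = ⅑ - D/9)
(y*10)*30 - u(n(-9)) = (8*10)*30 - (⅑ - ⅑*(-5)) = 80*30 - (⅑ + 5/9) = 2400 - 1*⅔ = 2400 - ⅔ = 7198/3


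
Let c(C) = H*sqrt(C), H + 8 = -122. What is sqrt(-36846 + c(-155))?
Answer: sqrt(-36846 - 130*I*sqrt(155)) ≈ 4.2148 - 192.0*I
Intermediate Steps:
H = -130 (H = -8 - 122 = -130)
c(C) = -130*sqrt(C)
sqrt(-36846 + c(-155)) = sqrt(-36846 - 130*I*sqrt(155))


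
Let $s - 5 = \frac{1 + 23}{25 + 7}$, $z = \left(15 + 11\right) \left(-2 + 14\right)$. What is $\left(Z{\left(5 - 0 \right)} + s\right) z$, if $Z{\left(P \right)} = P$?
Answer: $3354$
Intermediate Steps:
$z = 312$ ($z = 26 \cdot 12 = 312$)
$s = \frac{23}{4}$ ($s = 5 + \frac{1 + 23}{25 + 7} = 5 + \frac{24}{32} = 5 + 24 \cdot \frac{1}{32} = 5 + \frac{3}{4} = \frac{23}{4} \approx 5.75$)
$\left(Z{\left(5 - 0 \right)} + s\right) z = \left(\left(5 - 0\right) + \frac{23}{4}\right) 312 = \left(\left(5 + 0\right) + \frac{23}{4}\right) 312 = \left(5 + \frac{23}{4}\right) 312 = \frac{43}{4} \cdot 312 = 3354$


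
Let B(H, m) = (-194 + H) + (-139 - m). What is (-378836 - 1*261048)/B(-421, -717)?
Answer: 639884/37 ≈ 17294.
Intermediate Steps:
B(H, m) = -333 + H - m
(-378836 - 1*261048)/B(-421, -717) = (-378836 - 1*261048)/(-333 - 421 - 1*(-717)) = (-378836 - 261048)/(-333 - 421 + 717) = -639884/(-37) = -639884*(-1/37) = 639884/37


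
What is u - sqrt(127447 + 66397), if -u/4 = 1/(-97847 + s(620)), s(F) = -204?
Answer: 4/98051 - 14*sqrt(989) ≈ -440.28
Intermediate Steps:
u = 4/98051 (u = -4/(-97847 - 204) = -4/(-98051) = -4*(-1/98051) = 4/98051 ≈ 4.0795e-5)
u - sqrt(127447 + 66397) = 4/98051 - sqrt(127447 + 66397) = 4/98051 - sqrt(193844) = 4/98051 - 14*sqrt(989)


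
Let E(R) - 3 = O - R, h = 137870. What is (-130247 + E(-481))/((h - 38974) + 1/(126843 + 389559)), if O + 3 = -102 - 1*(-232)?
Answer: -66944289672/51070092193 ≈ -1.3108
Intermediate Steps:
O = 127 (O = -3 + (-102 - 1*(-232)) = -3 + (-102 + 232) = -3 + 130 = 127)
E(R) = 130 - R (E(R) = 3 + (127 - R) = 130 - R)
(-130247 + E(-481))/((h - 38974) + 1/(126843 + 389559)) = (-130247 + (130 - 1*(-481)))/((137870 - 38974) + 1/(126843 + 389559)) = (-130247 + (130 + 481))/(98896 + 1/516402) = (-130247 + 611)/(98896 + 1/516402) = -129636/51070092193/516402 = -129636*516402/51070092193 = -66944289672/51070092193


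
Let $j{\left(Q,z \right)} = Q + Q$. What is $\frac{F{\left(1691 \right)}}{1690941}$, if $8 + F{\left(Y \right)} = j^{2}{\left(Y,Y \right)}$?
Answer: $\frac{1633988}{241563} \approx 6.7642$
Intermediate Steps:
$j{\left(Q,z \right)} = 2 Q$
$F{\left(Y \right)} = -8 + 4 Y^{2}$ ($F{\left(Y \right)} = -8 + \left(2 Y\right)^{2} = -8 + 4 Y^{2}$)
$\frac{F{\left(1691 \right)}}{1690941} = \frac{-8 + 4 \cdot 1691^{2}}{1690941} = \left(-8 + 4 \cdot 2859481\right) \frac{1}{1690941} = \left(-8 + 11437924\right) \frac{1}{1690941} = 11437916 \cdot \frac{1}{1690941} = \frac{1633988}{241563}$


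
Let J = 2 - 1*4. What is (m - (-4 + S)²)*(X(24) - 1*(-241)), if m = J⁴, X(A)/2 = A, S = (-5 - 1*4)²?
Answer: -1708857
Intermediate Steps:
S = 81 (S = (-5 - 4)² = (-9)² = 81)
X(A) = 2*A
J = -2 (J = 2 - 4 = -2)
m = 16 (m = (-2)⁴ = 16)
(m - (-4 + S)²)*(X(24) - 1*(-241)) = (16 - (-4 + 81)²)*(2*24 - 1*(-241)) = (16 - 1*77²)*(48 + 241) = (16 - 1*5929)*289 = (16 - 5929)*289 = -5913*289 = -1708857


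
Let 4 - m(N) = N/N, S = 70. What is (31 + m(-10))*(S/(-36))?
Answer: -595/9 ≈ -66.111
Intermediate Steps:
m(N) = 3 (m(N) = 4 - N/N = 4 - 1*1 = 4 - 1 = 3)
(31 + m(-10))*(S/(-36)) = (31 + 3)*(70/(-36)) = 34*(70*(-1/36)) = 34*(-35/18) = -595/9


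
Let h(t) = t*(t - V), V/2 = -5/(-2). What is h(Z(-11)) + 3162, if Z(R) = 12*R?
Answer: 21246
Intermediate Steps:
V = 5 (V = 2*(-5/(-2)) = 2*(-5*(-½)) = 2*(5/2) = 5)
h(t) = t*(-5 + t) (h(t) = t*(t - 1*5) = t*(t - 5) = t*(-5 + t))
h(Z(-11)) + 3162 = (12*(-11))*(-5 + 12*(-11)) + 3162 = -132*(-5 - 132) + 3162 = -132*(-137) + 3162 = 18084 + 3162 = 21246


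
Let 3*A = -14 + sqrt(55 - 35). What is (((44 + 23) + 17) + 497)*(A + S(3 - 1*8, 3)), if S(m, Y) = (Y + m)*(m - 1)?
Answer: 12782/3 + 1162*sqrt(5)/3 ≈ 5126.8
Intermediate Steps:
A = -14/3 + 2*sqrt(5)/3 (A = (-14 + sqrt(55 - 35))/3 = (-14 + sqrt(20))/3 = (-14 + 2*sqrt(5))/3 = -14/3 + 2*sqrt(5)/3 ≈ -3.1760)
S(m, Y) = (-1 + m)*(Y + m) (S(m, Y) = (Y + m)*(-1 + m) = (-1 + m)*(Y + m))
(((44 + 23) + 17) + 497)*(A + S(3 - 1*8, 3)) = (((44 + 23) + 17) + 497)*((-14/3 + 2*sqrt(5)/3) + ((3 - 1*8)**2 - 1*3 - (3 - 1*8) + 3*(3 - 1*8))) = ((67 + 17) + 497)*((-14/3 + 2*sqrt(5)/3) + ((3 - 8)**2 - 3 - (3 - 8) + 3*(3 - 8))) = (84 + 497)*((-14/3 + 2*sqrt(5)/3) + ((-5)**2 - 3 - 1*(-5) + 3*(-5))) = 581*((-14/3 + 2*sqrt(5)/3) + (25 - 3 + 5 - 15)) = 581*((-14/3 + 2*sqrt(5)/3) + 12) = 581*(22/3 + 2*sqrt(5)/3) = 12782/3 + 1162*sqrt(5)/3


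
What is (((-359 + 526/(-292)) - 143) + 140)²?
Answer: 2821203225/21316 ≈ 1.3235e+5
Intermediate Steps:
(((-359 + 526/(-292)) - 143) + 140)² = (((-359 + 526*(-1/292)) - 143) + 140)² = (((-359 - 263/146) - 143) + 140)² = ((-52677/146 - 143) + 140)² = (-73555/146 + 140)² = (-53115/146)² = 2821203225/21316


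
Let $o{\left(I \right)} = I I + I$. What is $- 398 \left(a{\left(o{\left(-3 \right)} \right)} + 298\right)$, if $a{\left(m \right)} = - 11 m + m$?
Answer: $-94724$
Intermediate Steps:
$o{\left(I \right)} = I + I^{2}$ ($o{\left(I \right)} = I^{2} + I = I + I^{2}$)
$a{\left(m \right)} = - 10 m$
$- 398 \left(a{\left(o{\left(-3 \right)} \right)} + 298\right) = - 398 \left(- 10 \left(- 3 \left(1 - 3\right)\right) + 298\right) = - 398 \left(- 10 \left(\left(-3\right) \left(-2\right)\right) + 298\right) = - 398 \left(\left(-10\right) 6 + 298\right) = - 398 \left(-60 + 298\right) = \left(-398\right) 238 = -94724$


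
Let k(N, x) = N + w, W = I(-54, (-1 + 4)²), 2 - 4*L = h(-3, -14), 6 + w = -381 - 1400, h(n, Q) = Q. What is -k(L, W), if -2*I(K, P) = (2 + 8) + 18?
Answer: 1783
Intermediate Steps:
I(K, P) = -14 (I(K, P) = -((2 + 8) + 18)/2 = -(10 + 18)/2 = -½*28 = -14)
w = -1787 (w = -6 + (-381 - 1400) = -6 - 1781 = -1787)
L = 4 (L = ½ - ¼*(-14) = ½ + 7/2 = 4)
W = -14
k(N, x) = -1787 + N (k(N, x) = N - 1787 = -1787 + N)
-k(L, W) = -(-1787 + 4) = -1*(-1783) = 1783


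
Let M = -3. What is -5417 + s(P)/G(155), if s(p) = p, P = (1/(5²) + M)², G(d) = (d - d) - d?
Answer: -524777351/96875 ≈ -5417.1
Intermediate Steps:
G(d) = -d (G(d) = 0 - d = -d)
P = 5476/625 (P = (1/(5²) - 3)² = (1/25 - 3)² = (-74/25)² = 5476/625 ≈ 8.7616)
-5417 + s(P)/G(155) = -5417 + 5476/(625*((-1*155))) = -5417 + (5476/625)/(-155) = -5417 + (5476/625)*(-1/155) = -5417 - 5476/96875 = -524777351/96875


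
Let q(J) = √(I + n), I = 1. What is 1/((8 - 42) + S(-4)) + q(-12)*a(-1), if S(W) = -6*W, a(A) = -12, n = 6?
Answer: -⅒ - 12*√7 ≈ -31.849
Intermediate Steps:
q(J) = √7 (q(J) = √(1 + 6) = √7)
1/((8 - 42) + S(-4)) + q(-12)*a(-1) = 1/((8 - 42) - 6*(-4)) + √7*(-12) = 1/(-34 + 24) - 12*√7 = 1/(-10) - 12*√7 = -⅒ - 12*√7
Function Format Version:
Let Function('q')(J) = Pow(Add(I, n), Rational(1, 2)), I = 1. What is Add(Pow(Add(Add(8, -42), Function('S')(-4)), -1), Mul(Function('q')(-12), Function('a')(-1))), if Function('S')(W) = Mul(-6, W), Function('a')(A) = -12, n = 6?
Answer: Add(Rational(-1, 10), Mul(-12, Pow(7, Rational(1, 2)))) ≈ -31.849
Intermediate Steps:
Function('q')(J) = Pow(7, Rational(1, 2)) (Function('q')(J) = Pow(Add(1, 6), Rational(1, 2)) = Pow(7, Rational(1, 2)))
Add(Pow(Add(Add(8, -42), Function('S')(-4)), -1), Mul(Function('q')(-12), Function('a')(-1))) = Add(Pow(Add(Add(8, -42), Mul(-6, -4)), -1), Mul(Pow(7, Rational(1, 2)), -12)) = Add(Pow(Add(-34, 24), -1), Mul(-12, Pow(7, Rational(1, 2)))) = Add(Pow(-10, -1), Mul(-12, Pow(7, Rational(1, 2)))) = Add(Rational(-1, 10), Mul(-12, Pow(7, Rational(1, 2))))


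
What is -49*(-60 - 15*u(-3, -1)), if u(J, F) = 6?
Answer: 7350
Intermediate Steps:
-49*(-60 - 15*u(-3, -1)) = -49*(-60 - 15*6) = -49*(-60 - 90) = -49*(-150) = 7350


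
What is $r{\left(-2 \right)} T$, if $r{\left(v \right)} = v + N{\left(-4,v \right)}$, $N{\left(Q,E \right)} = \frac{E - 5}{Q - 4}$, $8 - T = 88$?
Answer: $90$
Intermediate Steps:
$T = -80$ ($T = 8 - 88 = -80$)
$N{\left(Q,E \right)} = \frac{-5 + E}{-4 + Q}$
$r{\left(v \right)} = \frac{5}{8} + \frac{7 v}{8}$ ($r{\left(v \right)} = v + \frac{-5 + v}{-4 - 4} = v + \frac{-5 + v}{-8} = v - \frac{-5 + v}{8} = v - \left(- \frac{5}{8} + \frac{v}{8}\right) = \frac{5}{8} + \frac{7 v}{8}$)
$r{\left(-2 \right)} T = \left(\frac{5}{8} + \frac{7}{8} \left(-2\right)\right) \left(-80\right) = \left(\frac{5}{8} - \frac{7}{4}\right) \left(-80\right) = \left(- \frac{9}{8}\right) \left(-80\right) = 90$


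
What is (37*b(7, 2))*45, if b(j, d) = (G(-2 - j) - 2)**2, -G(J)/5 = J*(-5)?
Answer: 85795785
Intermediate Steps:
G(J) = 25*J (G(J) = -5*J*(-5) = -(-25)*J = 25*J)
b(j, d) = (-52 - 25*j)**2 (b(j, d) = (25*(-2 - j) - 2)**2 = ((-50 - 25*j) - 2)**2 = (-52 - 25*j)**2)
(37*b(7, 2))*45 = (37*(52 + 25*7)**2)*45 = (37*(52 + 175)**2)*45 = (37*227**2)*45 = (37*51529)*45 = 1906573*45 = 85795785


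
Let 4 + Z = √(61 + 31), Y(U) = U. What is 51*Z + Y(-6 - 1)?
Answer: -211 + 102*√23 ≈ 278.17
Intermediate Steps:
Z = -4 + 2*√23 (Z = -4 + √(61 + 31) = -4 + √92 = -4 + 2*√23 ≈ 5.5917)
51*Z + Y(-6 - 1) = 51*(-4 + 2*√23) + (-6 - 1) = (-204 + 102*√23) - 7 = -211 + 102*√23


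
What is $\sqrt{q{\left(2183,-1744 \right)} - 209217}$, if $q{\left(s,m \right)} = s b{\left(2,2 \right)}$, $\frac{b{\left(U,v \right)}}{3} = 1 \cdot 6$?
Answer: $i \sqrt{169923} \approx 412.22 i$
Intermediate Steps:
$b{\left(U,v \right)} = 18$ ($b{\left(U,v \right)} = 3 \cdot 1 \cdot 6 = 3 \cdot 6 = 18$)
$q{\left(s,m \right)} = 18 s$ ($q{\left(s,m \right)} = s 18 = 18 s$)
$\sqrt{q{\left(2183,-1744 \right)} - 209217} = \sqrt{18 \cdot 2183 - 209217} = \sqrt{39294 - 209217} = \sqrt{-169923} = i \sqrt{169923}$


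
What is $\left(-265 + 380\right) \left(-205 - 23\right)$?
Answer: $-26220$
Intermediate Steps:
$\left(-265 + 380\right) \left(-205 - 23\right) = 115 \left(-228\right) = -26220$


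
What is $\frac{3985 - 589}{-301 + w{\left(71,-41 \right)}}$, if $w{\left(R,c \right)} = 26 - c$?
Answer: $- \frac{566}{39} \approx -14.513$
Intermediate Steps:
$\frac{3985 - 589}{-301 + w{\left(71,-41 \right)}} = \frac{3985 - 589}{-301 + \left(26 - -41\right)} = \frac{3396}{-301 + \left(26 + 41\right)} = \frac{3396}{-301 + 67} = \frac{3396}{-234} = 3396 \left(- \frac{1}{234}\right) = - \frac{566}{39}$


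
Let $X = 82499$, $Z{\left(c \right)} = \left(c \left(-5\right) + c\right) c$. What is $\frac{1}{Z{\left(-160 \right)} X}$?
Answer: $- \frac{1}{8447897600} \approx -1.1837 \cdot 10^{-10}$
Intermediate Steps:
$Z{\left(c \right)} = - 4 c^{2}$ ($Z{\left(c \right)} = \left(- 5 c + c\right) c = - 4 c c = - 4 c^{2}$)
$\frac{1}{Z{\left(-160 \right)} X} = \frac{1}{- 4 \left(-160\right)^{2} \cdot 82499} = \frac{1}{\left(-4\right) 25600} \cdot \frac{1}{82499} = \frac{1}{-102400} \cdot \frac{1}{82499} = \left(- \frac{1}{102400}\right) \frac{1}{82499} = - \frac{1}{8447897600}$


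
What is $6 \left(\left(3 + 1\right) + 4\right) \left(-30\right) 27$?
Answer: $-38880$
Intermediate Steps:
$6 \left(\left(3 + 1\right) + 4\right) \left(-30\right) 27 = 6 \left(4 + 4\right) \left(-30\right) 27 = 6 \cdot 8 \left(-30\right) 27 = 48 \left(-30\right) 27 = \left(-1440\right) 27 = -38880$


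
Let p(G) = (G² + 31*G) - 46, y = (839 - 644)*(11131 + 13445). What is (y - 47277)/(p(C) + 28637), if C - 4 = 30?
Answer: 1581681/10267 ≈ 154.05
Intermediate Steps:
C = 34 (C = 4 + 30 = 34)
y = 4792320 (y = 195*24576 = 4792320)
p(G) = -46 + G² + 31*G
(y - 47277)/(p(C) + 28637) = (4792320 - 47277)/((-46 + 34² + 31*34) + 28637) = 4745043/((-46 + 1156 + 1054) + 28637) = 4745043/(2164 + 28637) = 4745043/30801 = 4745043*(1/30801) = 1581681/10267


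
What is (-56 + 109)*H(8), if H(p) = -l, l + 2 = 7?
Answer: -265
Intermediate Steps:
l = 5 (l = -2 + 7 = 5)
H(p) = -5 (H(p) = -1*5 = -5)
(-56 + 109)*H(8) = (-56 + 109)*(-5) = 53*(-5) = -265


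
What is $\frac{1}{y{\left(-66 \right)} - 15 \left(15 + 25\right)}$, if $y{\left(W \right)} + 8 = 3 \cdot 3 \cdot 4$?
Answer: $- \frac{1}{572} \approx -0.0017483$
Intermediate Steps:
$y{\left(W \right)} = 28$ ($y{\left(W \right)} = -8 + 3 \cdot 3 \cdot 4 = -8 + 9 \cdot 4 = -8 + 36 = 28$)
$\frac{1}{y{\left(-66 \right)} - 15 \left(15 + 25\right)} = \frac{1}{28 - 15 \left(15 + 25\right)} = \frac{1}{28 - 600} = \frac{1}{-572} = - \frac{1}{572}$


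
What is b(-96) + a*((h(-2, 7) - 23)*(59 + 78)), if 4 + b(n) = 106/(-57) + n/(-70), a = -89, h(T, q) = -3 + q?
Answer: 462166711/1995 ≈ 2.3166e+5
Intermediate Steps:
b(n) = -334/57 - n/70 (b(n) = -4 + (106/(-57) + n/(-70)) = -4 + (106*(-1/57) + n*(-1/70)) = -4 + (-106/57 - n/70) = -334/57 - n/70)
b(-96) + a*((h(-2, 7) - 23)*(59 + 78)) = (-334/57 - 1/70*(-96)) - 89*((-3 + 7) - 23)*(59 + 78) = (-334/57 + 48/35) - 89*(4 - 23)*137 = -8954/1995 - (-1691)*137 = -8954/1995 - 89*(-2603) = -8954/1995 + 231667 = 462166711/1995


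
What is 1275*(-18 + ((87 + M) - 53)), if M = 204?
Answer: 280500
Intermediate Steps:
1275*(-18 + ((87 + M) - 53)) = 1275*(-18 + ((87 + 204) - 53)) = 1275*(-18 + (291 - 53)) = 1275*(-18 + 238) = 1275*220 = 280500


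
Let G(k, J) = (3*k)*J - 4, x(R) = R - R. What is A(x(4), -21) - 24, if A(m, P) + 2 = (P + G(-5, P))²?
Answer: 84074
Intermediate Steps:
x(R) = 0
G(k, J) = -4 + 3*J*k (G(k, J) = 3*J*k - 4 = -4 + 3*J*k)
A(m, P) = -2 + (-4 - 14*P)² (A(m, P) = -2 + (P + (-4 + 3*P*(-5)))² = -2 + (P + (-4 - 15*P))² = -2 + (-4 - 14*P)²)
A(x(4), -21) - 24 = (14 + 112*(-21) + 196*(-21)²) - 24 = (14 - 2352 + 196*441) - 24 = (14 - 2352 + 86436) - 24 = 84098 - 24 = 84074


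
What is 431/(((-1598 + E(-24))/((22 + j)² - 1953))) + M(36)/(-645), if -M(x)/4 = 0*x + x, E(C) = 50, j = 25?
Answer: -137488/1935 ≈ -71.053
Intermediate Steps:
M(x) = -4*x (M(x) = -4*(0*x + x) = -4*(0 + x) = -4*x)
431/(((-1598 + E(-24))/((22 + j)² - 1953))) + M(36)/(-645) = 431/(((-1598 + 50)/((22 + 25)² - 1953))) - 4*36/(-645) = 431/((-1548/(47² - 1953))) - 144*(-1/645) = 431/((-1548/(2209 - 1953))) + 48/215 = 431/((-1548/256)) + 48/215 = 431/((-1548*1/256)) + 48/215 = 431/(-387/64) + 48/215 = 431*(-64/387) + 48/215 = -27584/387 + 48/215 = -137488/1935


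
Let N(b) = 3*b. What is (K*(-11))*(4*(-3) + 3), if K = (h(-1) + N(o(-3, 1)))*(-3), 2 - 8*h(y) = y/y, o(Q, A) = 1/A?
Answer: -7425/8 ≈ -928.13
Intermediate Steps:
h(y) = ⅛ (h(y) = ¼ - y/(8*y) = ¼ - ⅛*1 = ¼ - ⅛ = ⅛)
K = -75/8 (K = (⅛ + 3/1)*(-3) = (⅛ + 3*1)*(-3) = (⅛ + 3)*(-3) = (25/8)*(-3) = -75/8 ≈ -9.3750)
(K*(-11))*(4*(-3) + 3) = (-75/8*(-11))*(4*(-3) + 3) = 825*(-12 + 3)/8 = (825/8)*(-9) = -7425/8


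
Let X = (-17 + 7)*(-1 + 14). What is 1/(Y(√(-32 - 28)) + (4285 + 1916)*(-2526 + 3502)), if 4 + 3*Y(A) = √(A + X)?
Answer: 3/(18156524 + √2*√(-65 + I*√15)) ≈ 1.6523e-7 - 1.0381e-13*I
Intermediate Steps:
X = -130 (X = -10*13 = -130)
Y(A) = -4/3 + √(-130 + A)/3 (Y(A) = -4/3 + √(A - 130)/3 = -4/3 + √(-130 + A)/3)
1/(Y(√(-32 - 28)) + (4285 + 1916)*(-2526 + 3502)) = 1/((-4/3 + √(-130 + √(-32 - 28))/3) + (4285 + 1916)*(-2526 + 3502)) = 1/((-4/3 + √(-130 + √(-60))/3) + 6201*976) = 1/((-4/3 + √(-130 + 2*I*√15)/3) + 6052176) = 1/(18156524/3 + √(-130 + 2*I*√15)/3)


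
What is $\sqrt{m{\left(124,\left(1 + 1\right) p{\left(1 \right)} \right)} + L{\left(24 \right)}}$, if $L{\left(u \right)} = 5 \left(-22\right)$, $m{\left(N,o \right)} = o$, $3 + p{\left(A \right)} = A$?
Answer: $i \sqrt{114} \approx 10.677 i$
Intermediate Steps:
$p{\left(A \right)} = -3 + A$
$L{\left(u \right)} = -110$
$\sqrt{m{\left(124,\left(1 + 1\right) p{\left(1 \right)} \right)} + L{\left(24 \right)}} = \sqrt{\left(1 + 1\right) \left(-3 + 1\right) - 110} = \sqrt{2 \left(-2\right) - 110} = \sqrt{-4 - 110} = \sqrt{-114} = i \sqrt{114}$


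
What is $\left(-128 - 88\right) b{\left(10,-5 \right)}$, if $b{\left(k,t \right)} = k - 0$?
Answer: $-2160$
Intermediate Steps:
$b{\left(k,t \right)} = k$ ($b{\left(k,t \right)} = k + 0 = k$)
$\left(-128 - 88\right) b{\left(10,-5 \right)} = \left(-128 - 88\right) 10 = \left(-216\right) 10 = -2160$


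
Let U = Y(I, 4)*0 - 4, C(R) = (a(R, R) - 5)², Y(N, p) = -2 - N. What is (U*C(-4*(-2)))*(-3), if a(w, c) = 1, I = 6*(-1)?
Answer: 192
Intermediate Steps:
I = -6
C(R) = 16 (C(R) = (1 - 5)² = (-4)² = 16)
U = -4 (U = (-2 - 1*(-6))*0 - 4 = (-2 + 6)*0 - 4 = 4*0 - 4 = 0 - 4 = -4)
(U*C(-4*(-2)))*(-3) = -4*16*(-3) = -64*(-3) = 192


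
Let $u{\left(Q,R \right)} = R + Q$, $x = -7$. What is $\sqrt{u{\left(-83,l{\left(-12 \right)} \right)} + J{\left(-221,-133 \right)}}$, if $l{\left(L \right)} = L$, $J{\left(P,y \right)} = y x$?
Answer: $2 \sqrt{209} \approx 28.914$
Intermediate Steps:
$J{\left(P,y \right)} = - 7 y$ ($J{\left(P,y \right)} = y \left(-7\right) = - 7 y$)
$u{\left(Q,R \right)} = Q + R$
$\sqrt{u{\left(-83,l{\left(-12 \right)} \right)} + J{\left(-221,-133 \right)}} = \sqrt{\left(-83 - 12\right) - -931} = \sqrt{-95 + 931} = \sqrt{836} = 2 \sqrt{209}$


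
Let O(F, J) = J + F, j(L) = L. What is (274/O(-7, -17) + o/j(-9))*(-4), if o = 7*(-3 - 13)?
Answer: -37/9 ≈ -4.1111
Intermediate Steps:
O(F, J) = F + J
o = -112 (o = 7*(-16) = -112)
(274/O(-7, -17) + o/j(-9))*(-4) = (274/(-7 - 17) - 112/(-9))*(-4) = (274/(-24) - 112*(-⅑))*(-4) = (274*(-1/24) + 112/9)*(-4) = (-137/12 + 112/9)*(-4) = (37/36)*(-4) = -37/9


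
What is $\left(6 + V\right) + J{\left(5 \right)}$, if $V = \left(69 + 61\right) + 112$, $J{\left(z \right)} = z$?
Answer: $253$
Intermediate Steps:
$V = 242$ ($V = 130 + 112 = 242$)
$\left(6 + V\right) + J{\left(5 \right)} = \left(6 + 242\right) + 5 = 248 + 5 = 253$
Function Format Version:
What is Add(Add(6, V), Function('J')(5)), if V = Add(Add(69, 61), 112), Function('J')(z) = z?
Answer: 253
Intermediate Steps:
V = 242 (V = Add(130, 112) = 242)
Add(Add(6, V), Function('J')(5)) = Add(Add(6, 242), 5) = Add(248, 5) = 253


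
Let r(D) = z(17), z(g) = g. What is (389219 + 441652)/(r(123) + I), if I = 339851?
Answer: 830871/339868 ≈ 2.4447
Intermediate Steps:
r(D) = 17
(389219 + 441652)/(r(123) + I) = (389219 + 441652)/(17 + 339851) = 830871/339868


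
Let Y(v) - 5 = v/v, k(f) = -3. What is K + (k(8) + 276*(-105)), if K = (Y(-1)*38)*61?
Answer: -15075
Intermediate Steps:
Y(v) = 6 (Y(v) = 5 + v/v = 5 + 1 = 6)
K = 13908 (K = (6*38)*61 = 228*61 = 13908)
K + (k(8) + 276*(-105)) = 13908 + (-3 + 276*(-105)) = 13908 + (-3 - 28980) = 13908 - 28983 = -15075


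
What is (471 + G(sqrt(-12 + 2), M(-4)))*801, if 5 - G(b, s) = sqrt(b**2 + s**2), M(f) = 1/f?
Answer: 381276 - 801*I*sqrt(159)/4 ≈ 3.8128e+5 - 2525.1*I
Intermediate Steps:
G(b, s) = 5 - sqrt(b**2 + s**2)
(471 + G(sqrt(-12 + 2), M(-4)))*801 = (471 + (5 - sqrt((sqrt(-12 + 2))**2 + (1/(-4))**2)))*801 = (471 + (5 - sqrt((sqrt(-10))**2 + (-1/4)**2)))*801 = (471 + (5 - sqrt((I*sqrt(10))**2 + 1/16)))*801 = (471 + (5 - sqrt(-10 + 1/16)))*801 = (471 + (5 - sqrt(-159/16)))*801 = (471 + (5 - I*sqrt(159)/4))*801 = (476 - I*sqrt(159)/4)*801 = 381276 - 801*I*sqrt(159)/4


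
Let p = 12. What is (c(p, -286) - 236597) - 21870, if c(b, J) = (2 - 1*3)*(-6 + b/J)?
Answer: -36959917/143 ≈ -2.5846e+5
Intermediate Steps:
c(b, J) = 6 - b/J (c(b, J) = (2 - 3)*(-6 + b/J) = -(-6 + b/J) = 6 - b/J)
(c(p, -286) - 236597) - 21870 = ((6 - 1*12/(-286)) - 236597) - 21870 = ((6 - 1*12*(-1/286)) - 236597) - 21870 = ((6 + 6/143) - 236597) - 21870 = (864/143 - 236597) - 21870 = -33832507/143 - 21870 = -36959917/143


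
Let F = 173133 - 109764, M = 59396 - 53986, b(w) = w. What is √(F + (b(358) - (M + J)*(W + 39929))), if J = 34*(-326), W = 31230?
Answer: 3*√44868877 ≈ 20095.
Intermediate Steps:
M = 5410
F = 63369
J = -11084
√(F + (b(358) - (M + J)*(W + 39929))) = √(63369 + (358 - (5410 - 11084)*(31230 + 39929))) = √(63369 + (358 - (-5674)*71159)) = √(63369 + (358 - 1*(-403756166))) = √(63369 + (358 + 403756166)) = √(63369 + 403756524) = √403819893 = 3*√44868877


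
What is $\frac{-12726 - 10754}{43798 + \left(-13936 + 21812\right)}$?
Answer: $- \frac{11740}{25837} \approx -0.45439$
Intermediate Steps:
$\frac{-12726 - 10754}{43798 + \left(-13936 + 21812\right)} = - \frac{23480}{43798 + 7876} = - \frac{23480}{51674} = \left(-23480\right) \frac{1}{51674} = - \frac{11740}{25837}$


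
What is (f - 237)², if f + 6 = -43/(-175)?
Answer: 1804720324/30625 ≈ 58930.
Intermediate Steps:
f = -1007/175 (f = -6 - 43/(-175) = -6 - 43*(-1/175) = -6 + 43/175 = -1007/175 ≈ -5.7543)
(f - 237)² = (-1007/175 - 237)² = (-42482/175)² = 1804720324/30625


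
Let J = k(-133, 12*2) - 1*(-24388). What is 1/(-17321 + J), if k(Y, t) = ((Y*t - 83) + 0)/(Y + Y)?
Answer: 266/1883097 ≈ 0.00014126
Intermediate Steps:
k(Y, t) = (-83 + Y*t)/(2*Y) (k(Y, t) = ((-83 + Y*t) + 0)/((2*Y)) = (-83 + Y*t)*(1/(2*Y)) = (-83 + Y*t)/(2*Y))
J = 6490483/266 (J = (½)*(-83 - 1596*2)/(-133) - 1*(-24388) = (½)*(-1/133)*(-83 - 133*24) + 24388 = (½)*(-1/133)*(-83 - 3192) + 24388 = (½)*(-1/133)*(-3275) + 24388 = 3275/266 + 24388 = 6490483/266 ≈ 24400.)
1/(-17321 + J) = 1/(-17321 + 6490483/266) = 1/(1883097/266) = 266/1883097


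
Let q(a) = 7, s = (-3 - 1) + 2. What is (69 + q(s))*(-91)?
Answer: -6916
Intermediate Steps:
s = -2 (s = -4 + 2 = -2)
(69 + q(s))*(-91) = (69 + 7)*(-91) = 76*(-91) = -6916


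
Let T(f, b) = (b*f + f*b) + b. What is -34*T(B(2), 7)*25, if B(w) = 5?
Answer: -65450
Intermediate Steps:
T(f, b) = b + 2*b*f (T(f, b) = (b*f + b*f) + b = 2*b*f + b = b + 2*b*f)
-34*T(B(2), 7)*25 = -238*(1 + 2*5)*25 = -238*(1 + 10)*25 = -238*11*25 = -34*77*25 = -2618*25 = -65450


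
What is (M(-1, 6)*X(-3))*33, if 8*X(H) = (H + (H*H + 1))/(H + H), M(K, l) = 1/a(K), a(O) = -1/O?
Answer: -77/16 ≈ -4.8125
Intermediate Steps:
M(K, l) = -K (M(K, l) = 1/(-1/K) = -K)
X(H) = (1 + H + H**2)/(16*H) (X(H) = ((H + (H*H + 1))/(H + H))/8 = ((H + (H**2 + 1))/((2*H)))/8 = ((H + (1 + H**2))*(1/(2*H)))/8 = ((1 + H + H**2)*(1/(2*H)))/8 = ((1 + H + H**2)/(2*H))/8 = (1 + H + H**2)/(16*H))
(M(-1, 6)*X(-3))*33 = ((-1*(-1))*((1/16)*(1 - 3*(1 - 3))/(-3)))*33 = (1*((1/16)*(-1/3)*(1 - 3*(-2))))*33 = (1*((1/16)*(-1/3)*(1 + 6)))*33 = (1*((1/16)*(-1/3)*7))*33 = (1*(-7/48))*33 = -7/48*33 = -77/16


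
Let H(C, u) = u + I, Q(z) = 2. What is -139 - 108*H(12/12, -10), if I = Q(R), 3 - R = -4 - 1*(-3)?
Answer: 725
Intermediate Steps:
R = 4 (R = 3 - (-4 - 1*(-3)) = 3 - (-4 + 3) = 3 - 1*(-1) = 3 + 1 = 4)
I = 2
H(C, u) = 2 + u (H(C, u) = u + 2 = 2 + u)
-139 - 108*H(12/12, -10) = -139 - 108*(2 - 10) = -139 - 108*(-8) = -139 + 864 = 725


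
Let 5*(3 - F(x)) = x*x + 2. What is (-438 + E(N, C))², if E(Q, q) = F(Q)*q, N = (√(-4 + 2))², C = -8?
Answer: 5116644/25 ≈ 2.0467e+5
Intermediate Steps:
F(x) = 13/5 - x²/5 (F(x) = 3 - (x*x + 2)/5 = 3 - (x² + 2)/5 = 3 - (2 + x²)/5 = 3 + (-⅖ - x²/5) = 13/5 - x²/5)
N = -2 (N = (√(-2))² = (I*√2)² = -2)
E(Q, q) = q*(13/5 - Q²/5) (E(Q, q) = (13/5 - Q²/5)*q = q*(13/5 - Q²/5))
(-438 + E(N, C))² = (-438 + (⅕)*(-8)*(13 - 1*(-2)²))² = (-438 + (⅕)*(-8)*(13 - 1*4))² = (-438 + (⅕)*(-8)*(13 - 4))² = (-438 + (⅕)*(-8)*9)² = (-438 - 72/5)² = (-2262/5)² = 5116644/25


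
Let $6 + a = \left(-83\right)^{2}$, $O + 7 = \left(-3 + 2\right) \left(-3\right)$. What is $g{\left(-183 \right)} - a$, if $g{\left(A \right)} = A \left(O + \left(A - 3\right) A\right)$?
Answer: $-6235105$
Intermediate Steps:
$O = -4$ ($O = -7 + \left(-3 + 2\right) \left(-3\right) = -7 - -3 = -7 + 3 = -4$)
$a = 6883$ ($a = -6 + \left(-83\right)^{2} = -6 + 6889 = 6883$)
$g{\left(A \right)} = A \left(-4 + A \left(-3 + A\right)\right)$ ($g{\left(A \right)} = A \left(-4 + \left(A - 3\right) A\right) = A \left(-4 + \left(-3 + A\right) A\right) = A \left(-4 + A \left(-3 + A\right)\right)$)
$g{\left(-183 \right)} - a = - 183 \left(-4 + \left(-183\right)^{2} - -549\right) - 6883 = - 183 \left(-4 + 33489 + 549\right) - 6883 = \left(-183\right) 34034 - 6883 = -6228222 - 6883 = -6235105$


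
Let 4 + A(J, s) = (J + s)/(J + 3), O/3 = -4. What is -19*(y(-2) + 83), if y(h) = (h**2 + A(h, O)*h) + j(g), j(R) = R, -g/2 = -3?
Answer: -2451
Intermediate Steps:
g = 6 (g = -2*(-3) = 6)
O = -12 (O = 3*(-4) = -12)
A(J, s) = -4 + (J + s)/(3 + J) (A(J, s) = -4 + (J + s)/(J + 3) = -4 + (J + s)/(3 + J))
y(h) = 6 + h**2 + h*(-24 - 3*h)/(3 + h) (y(h) = (h**2 + ((-12 - 12 - 3*h)/(3 + h))*h) + 6 = (h**2 + ((-24 - 3*h)/(3 + h))*h) + 6 = (h**2 + h*(-24 - 3*h)/(3 + h)) + 6 = 6 + h**2 + h*(-24 - 3*h)/(3 + h))
-19*(y(-2) + 83) = -19*((18 + (-2)**3 - 18*(-2))/(3 - 2) + 83) = -19*((18 - 8 + 36)/1 + 83) = -19*(1*46 + 83) = -19*(46 + 83) = -19*129 = -2451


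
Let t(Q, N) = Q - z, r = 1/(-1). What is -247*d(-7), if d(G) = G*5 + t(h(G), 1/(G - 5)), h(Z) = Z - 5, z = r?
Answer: 11362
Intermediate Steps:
r = -1 (r = 1*(-1) = -1)
z = -1
h(Z) = -5 + Z
t(Q, N) = 1 + Q (t(Q, N) = Q - 1*(-1) = Q + 1 = 1 + Q)
d(G) = -4 + 6*G (d(G) = G*5 + (1 + (-5 + G)) = 5*G + (-4 + G) = -4 + 6*G)
-247*d(-7) = -247*(-4 + 6*(-7)) = -247*(-4 - 42) = -247*(-46) = 11362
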